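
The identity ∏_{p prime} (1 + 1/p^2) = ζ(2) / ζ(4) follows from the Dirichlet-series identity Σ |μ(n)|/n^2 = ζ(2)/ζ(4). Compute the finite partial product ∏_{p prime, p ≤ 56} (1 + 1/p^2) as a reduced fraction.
∏ = 5396954168104720000000000/3563579332076505044832837

The primes p ≤ 56 are [2, 3, 5, 7, 11, 13, 17, 19, 23, 29, 31, 37, 41, 43, 47, 53]. For each, (1 + 1/p^2) = (p^2 + 1)/p^2. Multiplying these fractions over p ∈ [2, 3, 5, 7, 11, 13, 17, 19, 23, 29, 31, 37, 41, 43, 47, 53] gives 5396954168104720000000000/3563579332076505044832837. (In the limit P → ∞ this tends to ζ(2)/ζ(4).)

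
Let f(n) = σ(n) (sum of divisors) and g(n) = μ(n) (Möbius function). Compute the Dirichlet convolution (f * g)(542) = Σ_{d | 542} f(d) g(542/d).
(σ * μ)(542) = 542

Divisors of 542: [1, 2, 271, 542]. For each d | 542:
  d = 1: σ(1) · μ(542/1) = 1 · 1 = 1
  d = 2: σ(2) · μ(542/2) = 3 · -1 = -3
  d = 271: σ(271) · μ(542/271) = 272 · -1 = -272
  d = 542: σ(542) · μ(542/542) = 816 · 1 = 816
Summing: (σ * μ)(542) = 1 + -3 + -272 + 816 = 542.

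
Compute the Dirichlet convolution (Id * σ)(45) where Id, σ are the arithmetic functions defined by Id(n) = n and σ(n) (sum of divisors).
(Id * σ)(45) = 374

Divisors of 45: [1, 3, 5, 9, 15, 45]. For each d | 45:
  d = 1: Id(1) · σ(45/1) = 1 · 78 = 78
  d = 3: Id(3) · σ(45/3) = 3 · 24 = 72
  d = 5: Id(5) · σ(45/5) = 5 · 13 = 65
  d = 9: Id(9) · σ(45/9) = 9 · 6 = 54
  d = 15: Id(15) · σ(45/15) = 15 · 4 = 60
  d = 45: Id(45) · σ(45/45) = 45 · 1 = 45
Summing: (Id * σ)(45) = 78 + 72 + 65 + 54 + 60 + 45 = 374.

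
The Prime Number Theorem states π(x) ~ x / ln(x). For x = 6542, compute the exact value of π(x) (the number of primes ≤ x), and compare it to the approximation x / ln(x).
π(6542) = 844;  x/ln(x) ≈ 744.59;  relative error ≈ 11.78%.

Directly count primes up to 6542: π(6542) = 844. The PNT approximation gives 6542/ln(6542) ≈ 6542/8.78600 ≈ 744.59. Relative error (π(x) − x/ln(x)) / π(x) ≈ 11.78%; the approximation is known to undercount slightly (Li(x) is a better estimate).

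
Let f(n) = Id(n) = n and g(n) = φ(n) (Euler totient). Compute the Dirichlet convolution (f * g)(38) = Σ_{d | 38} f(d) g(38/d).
(Id * φ)(38) = 111

Divisors of 38: [1, 2, 19, 38]. For each d | 38:
  d = 1: Id(1) · φ(38/1) = 1 · 18 = 18
  d = 2: Id(2) · φ(38/2) = 2 · 18 = 36
  d = 19: Id(19) · φ(38/19) = 19 · 1 = 19
  d = 38: Id(38) · φ(38/38) = 38 · 1 = 38
Summing: (Id * φ)(38) = 18 + 36 + 19 + 38 = 111.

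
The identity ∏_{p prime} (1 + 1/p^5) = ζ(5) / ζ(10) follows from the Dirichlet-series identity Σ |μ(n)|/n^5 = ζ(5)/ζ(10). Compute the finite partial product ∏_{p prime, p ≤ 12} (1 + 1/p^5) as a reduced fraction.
∏ = 651742119928/629159540625

The primes p ≤ 12 are [2, 3, 5, 7, 11]. For each, (1 + 1/p^5) = (p^5 + 1)/p^5. Multiplying these fractions over p ∈ [2, 3, 5, 7, 11] gives 651742119928/629159540625. (In the limit P → ∞ this tends to ζ(5)/ζ(10).)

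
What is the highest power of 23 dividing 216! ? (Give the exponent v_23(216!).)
v_23(216!) = 9

Legendre's formula: v_p(n!) = Σ_{k ≥ 1} ⌊n / p^k⌋. For p = 23, n = 216, the terms are:
  ⌊216/23^1⌋ = ⌊216/23⌋ = 9
(the next term ⌊216/23^2⌋ = 0, terminating the sum). Summing: v_23(216!) = 9 = 9.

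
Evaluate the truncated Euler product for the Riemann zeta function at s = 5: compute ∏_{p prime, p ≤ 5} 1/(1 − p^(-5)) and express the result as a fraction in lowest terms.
∏ = 3037500/2929531

The primes p ≤ 5 are [2, 3, 5]. For each prime, (1 − 1/p^5)^(-1) = p^5 / (p^5 − 1). The product is (1 − 1/2^5)^(-1), (1 − 1/3^5)^(-1), (1 − 1/5^5)^(-1) = ∏ p^5 / (p^5 − 1) = 3037500/2929531.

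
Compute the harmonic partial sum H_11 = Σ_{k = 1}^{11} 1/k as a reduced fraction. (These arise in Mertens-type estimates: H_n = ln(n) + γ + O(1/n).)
H_11 = 83711/27720

Direct summation: H_11 = 1 + 1/2 + ... + 1/11. The least common denominator is lcm(1, ..., 11) = 27720; over this denominator the numerator is 27720 + 13860 + 9240 + 6930 + 5544 + 4620 + 3960 + 3465 + 3080 + 2772 + 2520 = 83711, so H_11 = 83711/27720 (already in lowest terms) ≈ 3.01988. (The PNT-adjacent estimate ln(11) + γ ≈ 2.97511 matches within O(1/n).)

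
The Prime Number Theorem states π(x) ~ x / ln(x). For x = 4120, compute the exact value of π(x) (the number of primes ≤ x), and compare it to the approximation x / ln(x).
π(4120) = 566;  x/ln(x) ≈ 494.98;  relative error ≈ 12.55%.

Directly count primes up to 4120: π(4120) = 566. The PNT approximation gives 4120/ln(4120) ≈ 4120/8.32361 ≈ 494.98. Relative error (π(x) − x/ln(x)) / π(x) ≈ 12.55%; the approximation is known to undercount slightly (Li(x) is a better estimate).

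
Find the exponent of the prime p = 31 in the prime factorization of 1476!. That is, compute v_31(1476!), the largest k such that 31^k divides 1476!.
v_31(1476!) = 48

Legendre's formula: v_p(n!) = Σ_{k ≥ 1} ⌊n / p^k⌋. For p = 31, n = 1476, the terms are:
  ⌊1476/31^1⌋ = ⌊1476/31⌋ = 47
  ⌊1476/31^2⌋ = ⌊1476/961⌋ = 1
(the next term ⌊1476/31^3⌋ = 0, terminating the sum). Summing: v_31(1476!) = 47 + 1 = 48.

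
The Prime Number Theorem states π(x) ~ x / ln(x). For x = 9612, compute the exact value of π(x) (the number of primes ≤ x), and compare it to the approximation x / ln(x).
π(9612) = 1185;  x/ln(x) ≈ 1048.11;  relative error ≈ 11.55%.

Directly count primes up to 9612: π(9612) = 1185. The PNT approximation gives 9612/ln(9612) ≈ 9612/9.17077 ≈ 1048.11. Relative error (π(x) − x/ln(x)) / π(x) ≈ 11.55%; the approximation is known to undercount slightly (Li(x) is a better estimate).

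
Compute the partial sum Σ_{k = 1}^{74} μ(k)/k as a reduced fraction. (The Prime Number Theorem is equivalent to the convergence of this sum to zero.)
Σ μ(k)/k = -7431196043498463691814948/581852579989271773580304621

Values of μ(k) for 1 ≤ k ≤ 74: μ(1) = 1, μ(2) = -1, μ(3) = -1, μ(5) = -1, μ(6) = 1, μ(7) = -1, μ(10) = 1, μ(11) = -1, μ(13) = -1, μ(14) = 1, μ(15) = 1, μ(17) = -1, μ(19) = -1, μ(21) = 1, μ(22) = 1, μ(23) = -1, μ(26) = 1, μ(29) = -1, μ(30) = -1, μ(31) = -1, μ(33) = 1, μ(34) = 1, μ(35) = 1, μ(37) = -1, μ(38) = 1, μ(39) = 1, μ(41) = -1, μ(42) = -1, μ(43) = -1, μ(46) = 1, μ(47) = -1, μ(51) = 1, μ(53) = -1, μ(55) = 1, μ(57) = 1, μ(58) = 1, μ(59) = -1, μ(61) = -1, μ(62) = 1, μ(65) = 1, μ(66) = -1, μ(67) = -1, μ(69) = 1, μ(70) = -1, μ(71) = -1, μ(73) = -1, μ(74) = 1, with μ = 0 on non-squarefree integers. Summing μ(k)/k for k where μ(k) ≠ 0 gives -7431196043498463691814948/581852579989271773580304621 ≈ -0.0128. (PNT ⟺ this sum → 0 as n → ∞.)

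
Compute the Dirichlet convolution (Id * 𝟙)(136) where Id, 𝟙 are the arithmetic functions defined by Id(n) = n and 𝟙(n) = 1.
(Id * 𝟙)(136) = 270

Divisors of 136: [1, 2, 4, 8, 17, 34, 68, 136]. For each d | 136:
  d = 1: Id(1) · 𝟙(136/1) = 1 · 1 = 1
  d = 2: Id(2) · 𝟙(136/2) = 2 · 1 = 2
  d = 4: Id(4) · 𝟙(136/4) = 4 · 1 = 4
  d = 8: Id(8) · 𝟙(136/8) = 8 · 1 = 8
  d = 17: Id(17) · 𝟙(136/17) = 17 · 1 = 17
  d = 34: Id(34) · 𝟙(136/34) = 34 · 1 = 34
  d = 68: Id(68) · 𝟙(136/68) = 68 · 1 = 68
  d = 136: Id(136) · 𝟙(136/136) = 136 · 1 = 136
Summing: (Id * 𝟙)(136) = 1 + 2 + 4 + 8 + 17 + 34 + 68 + 136 = 270.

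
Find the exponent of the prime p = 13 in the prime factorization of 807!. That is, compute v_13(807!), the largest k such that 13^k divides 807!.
v_13(807!) = 66

Legendre's formula: v_p(n!) = Σ_{k ≥ 1} ⌊n / p^k⌋. For p = 13, n = 807, the terms are:
  ⌊807/13^1⌋ = ⌊807/13⌋ = 62
  ⌊807/13^2⌋ = ⌊807/169⌋ = 4
(the next term ⌊807/13^3⌋ = 0, terminating the sum). Summing: v_13(807!) = 62 + 4 = 66.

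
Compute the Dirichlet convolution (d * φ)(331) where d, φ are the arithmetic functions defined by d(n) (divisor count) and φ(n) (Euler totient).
(d * φ)(331) = 332

Divisors of 331: [1, 331]. For each d | 331:
  d = 1: d(1) · φ(331/1) = 1 · 330 = 330
  d = 331: d(331) · φ(331/331) = 2 · 1 = 2
Summing: (d * φ)(331) = 330 + 2 = 332.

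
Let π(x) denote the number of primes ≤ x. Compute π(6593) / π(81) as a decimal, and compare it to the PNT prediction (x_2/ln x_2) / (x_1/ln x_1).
π(6593)/π(81) = 852/22 ≈ 38.7273;  PNT prediction ≈ 40.6750.

π(81) = 22 and π(6593) = 852, so π(6593)/π(81) ≈ 38.7273. The PNT-predicted ratio is (6593/ln(6593)) / (81/ln(81)) ≈ 40.6750. The two agree to within a few percent, as expected.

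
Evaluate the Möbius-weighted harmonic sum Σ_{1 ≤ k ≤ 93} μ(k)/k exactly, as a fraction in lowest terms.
Σ μ(k)/k = 160646574025887074368700140133097/7922913965448516923550179200452770

Values of μ(k) for 1 ≤ k ≤ 93: μ(1) = 1, μ(2) = -1, μ(3) = -1, μ(5) = -1, μ(6) = 1, μ(7) = -1, μ(10) = 1, μ(11) = -1, μ(13) = -1, μ(14) = 1, μ(15) = 1, μ(17) = -1, μ(19) = -1, μ(21) = 1, μ(22) = 1, μ(23) = -1, μ(26) = 1, μ(29) = -1, μ(30) = -1, μ(31) = -1, μ(33) = 1, μ(34) = 1, μ(35) = 1, μ(37) = -1, μ(38) = 1, μ(39) = 1, μ(41) = -1, μ(42) = -1, μ(43) = -1, μ(46) = 1, μ(47) = -1, μ(51) = 1, μ(53) = -1, μ(55) = 1, μ(57) = 1, μ(58) = 1, μ(59) = -1, μ(61) = -1, μ(62) = 1, μ(65) = 1, μ(66) = -1, μ(67) = -1, μ(69) = 1, μ(70) = -1, μ(71) = -1, μ(73) = -1, μ(74) = 1, μ(77) = 1, μ(78) = -1, μ(79) = -1, μ(82) = 1, μ(83) = -1, μ(85) = 1, μ(86) = 1, μ(87) = 1, μ(89) = -1, μ(91) = 1, μ(93) = 1, with μ = 0 on non-squarefree integers. Summing μ(k)/k for k where μ(k) ≠ 0 gives 160646574025887074368700140133097/7922913965448516923550179200452770 ≈ 0.0203. (PNT ⟺ this sum → 0 as n → ∞.)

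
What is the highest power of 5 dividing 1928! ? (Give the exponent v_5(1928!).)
v_5(1928!) = 480

Legendre's formula: v_p(n!) = Σ_{k ≥ 1} ⌊n / p^k⌋. For p = 5, n = 1928, the terms are:
  ⌊1928/5^1⌋ = ⌊1928/5⌋ = 385
  ⌊1928/5^2⌋ = ⌊1928/25⌋ = 77
  ⌊1928/5^3⌋ = ⌊1928/125⌋ = 15
  ⌊1928/5^4⌋ = ⌊1928/625⌋ = 3
(the next term ⌊1928/5^5⌋ = 0, terminating the sum). Summing: v_5(1928!) = 385 + 77 + 15 + 3 = 480.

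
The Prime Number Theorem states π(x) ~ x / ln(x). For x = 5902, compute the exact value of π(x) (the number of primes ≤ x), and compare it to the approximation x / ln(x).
π(5902) = 776;  x/ln(x) ≈ 679.72;  relative error ≈ 12.41%.

Directly count primes up to 5902: π(5902) = 776. The PNT approximation gives 5902/ln(5902) ≈ 5902/8.68305 ≈ 679.72. Relative error (π(x) − x/ln(x)) / π(x) ≈ 12.41%; the approximation is known to undercount slightly (Li(x) is a better estimate).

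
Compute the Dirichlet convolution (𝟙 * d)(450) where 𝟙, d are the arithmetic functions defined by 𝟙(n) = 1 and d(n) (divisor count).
(𝟙 * d)(450) = 108

Divisors of 450: [1, 2, 3, 5, 6, 9, 10, 15, 18, 25, 30, 45, 50, 75, 90, 150, 225, 450]. For each d | 450:
  d = 1: 𝟙(1) · d(450/1) = 1 · 18 = 18
  d = 2: 𝟙(2) · d(450/2) = 1 · 9 = 9
  d = 3: 𝟙(3) · d(450/3) = 1 · 12 = 12
  d = 5: 𝟙(5) · d(450/5) = 1 · 12 = 12
  d = 6: 𝟙(6) · d(450/6) = 1 · 6 = 6
  d = 9: 𝟙(9) · d(450/9) = 1 · 6 = 6
  d = 10: 𝟙(10) · d(450/10) = 1 · 6 = 6
  d = 15: 𝟙(15) · d(450/15) = 1 · 8 = 8
  d = 18: 𝟙(18) · d(450/18) = 1 · 3 = 3
  d = 25: 𝟙(25) · d(450/25) = 1 · 6 = 6
  d = 30: 𝟙(30) · d(450/30) = 1 · 4 = 4
  d = 45: 𝟙(45) · d(450/45) = 1 · 4 = 4
  d = 50: 𝟙(50) · d(450/50) = 1 · 3 = 3
  d = 75: 𝟙(75) · d(450/75) = 1 · 4 = 4
  d = 90: 𝟙(90) · d(450/90) = 1 · 2 = 2
  d = 150: 𝟙(150) · d(450/150) = 1 · 2 = 2
  d = 225: 𝟙(225) · d(450/225) = 1 · 2 = 2
  d = 450: 𝟙(450) · d(450/450) = 1 · 1 = 1
Summing: (𝟙 * d)(450) = 18 + 9 + 12 + 12 + 6 + 6 + 6 + 8 + 3 + 6 + 4 + 4 + 3 + 4 + 2 + 2 + 2 + 1 = 108.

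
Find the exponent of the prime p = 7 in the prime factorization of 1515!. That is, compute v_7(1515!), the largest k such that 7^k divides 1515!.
v_7(1515!) = 250

Legendre's formula: v_p(n!) = Σ_{k ≥ 1} ⌊n / p^k⌋. For p = 7, n = 1515, the terms are:
  ⌊1515/7^1⌋ = ⌊1515/7⌋ = 216
  ⌊1515/7^2⌋ = ⌊1515/49⌋ = 30
  ⌊1515/7^3⌋ = ⌊1515/343⌋ = 4
(the next term ⌊1515/7^4⌋ = 0, terminating the sum). Summing: v_7(1515!) = 216 + 30 + 4 = 250.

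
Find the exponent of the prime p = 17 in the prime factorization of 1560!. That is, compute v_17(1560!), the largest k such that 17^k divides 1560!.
v_17(1560!) = 96

Legendre's formula: v_p(n!) = Σ_{k ≥ 1} ⌊n / p^k⌋. For p = 17, n = 1560, the terms are:
  ⌊1560/17^1⌋ = ⌊1560/17⌋ = 91
  ⌊1560/17^2⌋ = ⌊1560/289⌋ = 5
(the next term ⌊1560/17^3⌋ = 0, terminating the sum). Summing: v_17(1560!) = 91 + 5 = 96.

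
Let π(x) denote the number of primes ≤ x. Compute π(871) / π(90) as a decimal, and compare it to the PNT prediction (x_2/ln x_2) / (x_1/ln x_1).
π(871)/π(90) = 150/24 ≈ 6.2500;  PNT prediction ≈ 6.4329.

π(90) = 24 and π(871) = 150, so π(871)/π(90) ≈ 6.2500. The PNT-predicted ratio is (871/ln(871)) / (90/ln(90)) ≈ 6.4329. The two agree to within a few percent, as expected.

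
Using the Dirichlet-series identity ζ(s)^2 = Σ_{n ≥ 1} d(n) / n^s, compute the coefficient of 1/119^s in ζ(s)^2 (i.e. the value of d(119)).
d(119) = 4

ζ(s)^2 = (Σ 1/m^s)(Σ 1/k^s). The coefficient of 1/n^s in the product is the number of ordered pairs (m, k) with mk = n, which equals d(n). For n = 119, divisors are [1, 7, 17, 119], so d(119) = 4.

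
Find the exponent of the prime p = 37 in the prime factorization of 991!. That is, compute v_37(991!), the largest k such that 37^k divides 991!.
v_37(991!) = 26

Legendre's formula: v_p(n!) = Σ_{k ≥ 1} ⌊n / p^k⌋. For p = 37, n = 991, the terms are:
  ⌊991/37^1⌋ = ⌊991/37⌋ = 26
(the next term ⌊991/37^2⌋ = 0, terminating the sum). Summing: v_37(991!) = 26 = 26.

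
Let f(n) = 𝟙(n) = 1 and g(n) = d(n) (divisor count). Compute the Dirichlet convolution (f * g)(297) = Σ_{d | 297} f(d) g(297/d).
(𝟙 * d)(297) = 30

Divisors of 297: [1, 3, 9, 11, 27, 33, 99, 297]. For each d | 297:
  d = 1: 𝟙(1) · d(297/1) = 1 · 8 = 8
  d = 3: 𝟙(3) · d(297/3) = 1 · 6 = 6
  d = 9: 𝟙(9) · d(297/9) = 1 · 4 = 4
  d = 11: 𝟙(11) · d(297/11) = 1 · 4 = 4
  d = 27: 𝟙(27) · d(297/27) = 1 · 2 = 2
  d = 33: 𝟙(33) · d(297/33) = 1 · 3 = 3
  d = 99: 𝟙(99) · d(297/99) = 1 · 2 = 2
  d = 297: 𝟙(297) · d(297/297) = 1 · 1 = 1
Summing: (𝟙 * d)(297) = 8 + 6 + 4 + 4 + 2 + 3 + 2 + 1 = 30.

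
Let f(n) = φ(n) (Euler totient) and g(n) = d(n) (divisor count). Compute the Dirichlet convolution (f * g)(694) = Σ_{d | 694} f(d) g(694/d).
(φ * d)(694) = 1044

Divisors of 694: [1, 2, 347, 694]. For each d | 694:
  d = 1: φ(1) · d(694/1) = 1 · 4 = 4
  d = 2: φ(2) · d(694/2) = 1 · 2 = 2
  d = 347: φ(347) · d(694/347) = 346 · 2 = 692
  d = 694: φ(694) · d(694/694) = 346 · 1 = 346
Summing: (φ * d)(694) = 4 + 2 + 692 + 346 = 1044.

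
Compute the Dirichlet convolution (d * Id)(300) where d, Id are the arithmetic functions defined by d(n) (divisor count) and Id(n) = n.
(d * Id)(300) = 2090

Divisors of 300: [1, 2, 3, 4, 5, 6, 10, 12, 15, 20, 25, 30, 50, 60, 75, 100, 150, 300]. For each d | 300:
  d = 1: d(1) · Id(300/1) = 1 · 300 = 300
  d = 2: d(2) · Id(300/2) = 2 · 150 = 300
  d = 3: d(3) · Id(300/3) = 2 · 100 = 200
  d = 4: d(4) · Id(300/4) = 3 · 75 = 225
  d = 5: d(5) · Id(300/5) = 2 · 60 = 120
  d = 6: d(6) · Id(300/6) = 4 · 50 = 200
  d = 10: d(10) · Id(300/10) = 4 · 30 = 120
  d = 12: d(12) · Id(300/12) = 6 · 25 = 150
  d = 15: d(15) · Id(300/15) = 4 · 20 = 80
  d = 20: d(20) · Id(300/20) = 6 · 15 = 90
  d = 25: d(25) · Id(300/25) = 3 · 12 = 36
  d = 30: d(30) · Id(300/30) = 8 · 10 = 80
  d = 50: d(50) · Id(300/50) = 6 · 6 = 36
  d = 60: d(60) · Id(300/60) = 12 · 5 = 60
  d = 75: d(75) · Id(300/75) = 6 · 4 = 24
  d = 100: d(100) · Id(300/100) = 9 · 3 = 27
  d = 150: d(150) · Id(300/150) = 12 · 2 = 24
  d = 300: d(300) · Id(300/300) = 18 · 1 = 18
Summing: (d * Id)(300) = 300 + 300 + 200 + 225 + 120 + 200 + 120 + 150 + 80 + 90 + 36 + 80 + 36 + 60 + 24 + 27 + 24 + 18 = 2090.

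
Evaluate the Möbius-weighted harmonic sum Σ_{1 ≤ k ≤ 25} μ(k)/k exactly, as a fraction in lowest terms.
Σ μ(k)/k = -249979/223092870

Values of μ(k) for 1 ≤ k ≤ 25: μ(1) = 1, μ(2) = -1, μ(3) = -1, μ(5) = -1, μ(6) = 1, μ(7) = -1, μ(10) = 1, μ(11) = -1, μ(13) = -1, μ(14) = 1, μ(15) = 1, μ(17) = -1, μ(19) = -1, μ(21) = 1, μ(22) = 1, μ(23) = -1, with μ = 0 on non-squarefree integers. Summing μ(k)/k for k where μ(k) ≠ 0 gives -249979/223092870 ≈ -0.0011. (PNT ⟺ this sum → 0 as n → ∞.)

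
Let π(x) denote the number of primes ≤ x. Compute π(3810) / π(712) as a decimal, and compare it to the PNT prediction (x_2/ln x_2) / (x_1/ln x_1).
π(3810)/π(712) = 529/127 ≈ 4.1654;  PNT prediction ≈ 4.2626.

π(712) = 127 and π(3810) = 529, so π(3810)/π(712) ≈ 4.1654. The PNT-predicted ratio is (3810/ln(3810)) / (712/ln(712)) ≈ 4.2626. The two agree to within a few percent, as expected.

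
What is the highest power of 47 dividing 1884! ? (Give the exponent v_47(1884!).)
v_47(1884!) = 40

Legendre's formula: v_p(n!) = Σ_{k ≥ 1} ⌊n / p^k⌋. For p = 47, n = 1884, the terms are:
  ⌊1884/47^1⌋ = ⌊1884/47⌋ = 40
(the next term ⌊1884/47^2⌋ = 0, terminating the sum). Summing: v_47(1884!) = 40 = 40.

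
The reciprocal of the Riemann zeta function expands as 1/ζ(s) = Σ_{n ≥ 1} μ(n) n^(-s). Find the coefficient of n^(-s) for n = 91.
μ(91) = 1

Factor n = 91 = 7 · 13. μ(n) = 0 if any exponent ≥ 2 (not squarefree); otherwise μ(n) = (−1)^{ω(n)} where ω(n) is the number of distinct prime factors. Applying: μ(91) = 1.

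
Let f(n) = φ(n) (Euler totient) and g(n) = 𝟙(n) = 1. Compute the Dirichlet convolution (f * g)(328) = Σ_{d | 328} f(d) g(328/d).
(φ * 𝟙)(328) = 328

Divisors of 328: [1, 2, 4, 8, 41, 82, 164, 328]. For each d | 328:
  d = 1: φ(1) · 𝟙(328/1) = 1 · 1 = 1
  d = 2: φ(2) · 𝟙(328/2) = 1 · 1 = 1
  d = 4: φ(4) · 𝟙(328/4) = 2 · 1 = 2
  d = 8: φ(8) · 𝟙(328/8) = 4 · 1 = 4
  d = 41: φ(41) · 𝟙(328/41) = 40 · 1 = 40
  d = 82: φ(82) · 𝟙(328/82) = 40 · 1 = 40
  d = 164: φ(164) · 𝟙(328/164) = 80 · 1 = 80
  d = 328: φ(328) · 𝟙(328/328) = 160 · 1 = 160
Summing: (φ * 𝟙)(328) = 1 + 1 + 2 + 4 + 40 + 40 + 80 + 160 = 328.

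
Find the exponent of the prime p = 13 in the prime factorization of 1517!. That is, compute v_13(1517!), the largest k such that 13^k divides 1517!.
v_13(1517!) = 124

Legendre's formula: v_p(n!) = Σ_{k ≥ 1} ⌊n / p^k⌋. For p = 13, n = 1517, the terms are:
  ⌊1517/13^1⌋ = ⌊1517/13⌋ = 116
  ⌊1517/13^2⌋ = ⌊1517/169⌋ = 8
(the next term ⌊1517/13^3⌋ = 0, terminating the sum). Summing: v_13(1517!) = 116 + 8 = 124.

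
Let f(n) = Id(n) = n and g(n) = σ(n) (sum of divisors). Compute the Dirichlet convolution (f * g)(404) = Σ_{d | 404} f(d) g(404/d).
(Id * σ)(404) = 3451

Divisors of 404: [1, 2, 4, 101, 202, 404]. For each d | 404:
  d = 1: Id(1) · σ(404/1) = 1 · 714 = 714
  d = 2: Id(2) · σ(404/2) = 2 · 306 = 612
  d = 4: Id(4) · σ(404/4) = 4 · 102 = 408
  d = 101: Id(101) · σ(404/101) = 101 · 7 = 707
  d = 202: Id(202) · σ(404/202) = 202 · 3 = 606
  d = 404: Id(404) · σ(404/404) = 404 · 1 = 404
Summing: (Id * σ)(404) = 714 + 612 + 408 + 707 + 606 + 404 = 3451.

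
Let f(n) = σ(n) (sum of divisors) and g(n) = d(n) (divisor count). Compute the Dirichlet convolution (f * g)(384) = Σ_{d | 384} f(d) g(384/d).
(σ * d)(384) = 5808

Divisors of 384: [1, 2, 3, 4, 6, 8, 12, 16, 24, 32, 48, 64, 96, 128, 192, 384]. For each d | 384:
  d = 1: σ(1) · d(384/1) = 1 · 16 = 16
  d = 2: σ(2) · d(384/2) = 3 · 14 = 42
  d = 3: σ(3) · d(384/3) = 4 · 8 = 32
  d = 4: σ(4) · d(384/4) = 7 · 12 = 84
  d = 6: σ(6) · d(384/6) = 12 · 7 = 84
  d = 8: σ(8) · d(384/8) = 15 · 10 = 150
  d = 12: σ(12) · d(384/12) = 28 · 6 = 168
  d = 16: σ(16) · d(384/16) = 31 · 8 = 248
  d = 24: σ(24) · d(384/24) = 60 · 5 = 300
  d = 32: σ(32) · d(384/32) = 63 · 6 = 378
  d = 48: σ(48) · d(384/48) = 124 · 4 = 496
  d = 64: σ(64) · d(384/64) = 127 · 4 = 508
  d = 96: σ(96) · d(384/96) = 252 · 3 = 756
  d = 128: σ(128) · d(384/128) = 255 · 2 = 510
  d = 192: σ(192) · d(384/192) = 508 · 2 = 1016
  d = 384: σ(384) · d(384/384) = 1020 · 1 = 1020
Summing: (σ * d)(384) = 16 + 42 + 32 + 84 + 84 + 150 + 168 + 248 + 300 + 378 + 496 + 508 + 756 + 510 + 1016 + 1020 = 5808.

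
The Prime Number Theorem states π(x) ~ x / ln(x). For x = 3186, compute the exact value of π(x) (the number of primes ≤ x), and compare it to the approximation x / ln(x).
π(3186) = 450;  x/ln(x) ≈ 394.97;  relative error ≈ 12.23%.

Directly count primes up to 3186: π(3186) = 450. The PNT approximation gives 3186/ln(3186) ≈ 3186/8.06652 ≈ 394.97. Relative error (π(x) − x/ln(x)) / π(x) ≈ 12.23%; the approximation is known to undercount slightly (Li(x) is a better estimate).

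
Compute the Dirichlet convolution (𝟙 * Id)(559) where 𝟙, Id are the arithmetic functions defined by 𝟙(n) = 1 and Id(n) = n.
(𝟙 * Id)(559) = 616

Divisors of 559: [1, 13, 43, 559]. For each d | 559:
  d = 1: 𝟙(1) · Id(559/1) = 1 · 559 = 559
  d = 13: 𝟙(13) · Id(559/13) = 1 · 43 = 43
  d = 43: 𝟙(43) · Id(559/43) = 1 · 13 = 13
  d = 559: 𝟙(559) · Id(559/559) = 1 · 1 = 1
Summing: (𝟙 * Id)(559) = 559 + 43 + 13 + 1 = 616.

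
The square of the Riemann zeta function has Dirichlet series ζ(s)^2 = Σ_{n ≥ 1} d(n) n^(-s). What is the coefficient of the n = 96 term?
d(96) = 12

ζ(s)^2 = (Σ 1/m^s)(Σ 1/k^s). The coefficient of 1/n^s in the product is the number of ordered pairs (m, k) with mk = n, which equals d(n). For n = 96, divisors are [1, 2, 3, 4, 6, 8, 12, 16, 24, 32, 48, 96], so d(96) = 12.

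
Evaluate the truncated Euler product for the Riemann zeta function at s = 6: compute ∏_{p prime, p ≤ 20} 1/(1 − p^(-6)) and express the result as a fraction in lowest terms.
∏ = 99475806666511821483705625/97780003061374251090837504

The primes p ≤ 20 are [2, 3, 5, 7, 11, 13, 17, 19]. For each prime, (1 − 1/p^6)^(-1) = p^6 / (p^6 − 1). The product is (1 − 1/2^6)^(-1), (1 − 1/3^6)^(-1), (1 − 1/5^6)^(-1), (1 − 1/7^6)^(-1), (1 − 1/11^6)^(-1), (1 − 1/13^6)^(-1), (1 − 1/17^6)^(-1), (1 − 1/19^6)^(-1) = ∏ p^6 / (p^6 − 1) = 99475806666511821483705625/97780003061374251090837504.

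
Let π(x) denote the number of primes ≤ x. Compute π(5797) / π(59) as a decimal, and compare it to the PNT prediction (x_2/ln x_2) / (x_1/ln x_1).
π(5797)/π(59) = 760/17 ≈ 44.7059;  PNT prediction ≈ 46.2355.

π(59) = 17 and π(5797) = 760, so π(5797)/π(59) ≈ 44.7059. The PNT-predicted ratio is (5797/ln(5797)) / (59/ln(59)) ≈ 46.2355. The two agree to within a few percent, as expected.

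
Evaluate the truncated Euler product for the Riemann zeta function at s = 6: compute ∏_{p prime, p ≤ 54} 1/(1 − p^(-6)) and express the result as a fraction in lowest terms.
∏ = 16399916697843255011967930971578711261087839227653922144798329822985430357794635/16120340632419383592544649060829667066167081196619966516987203957241678930116608

The primes p ≤ 54 are [2, 3, 5, 7, 11, 13, 17, 19, 23, 29, 31, 37, 41, 43, 47, 53]. For each prime, (1 − 1/p^6)^(-1) = p^6 / (p^6 − 1). The product is (1 − 1/2^6)^(-1), (1 − 1/3^6)^(-1), (1 − 1/5^6)^(-1), (1 − 1/7^6)^(-1), (1 − 1/11^6)^(-1), (1 − 1/13^6)^(-1), (1 − 1/17^6)^(-1), (1 − 1/19^6)^(-1), (1 − 1/23^6)^(-1), (1 − 1/29^6)^(-1), (1 − 1/31^6)^(-1), (1 − 1/37^6)^(-1), (1 − 1/41^6)^(-1), (1 − 1/43^6)^(-1), (1 − 1/47^6)^(-1), (1 − 1/53^6)^(-1) = ∏ p^6 / (p^6 − 1) = 16399916697843255011967930971578711261087839227653922144798329822985430357794635/16120340632419383592544649060829667066167081196619966516987203957241678930116608.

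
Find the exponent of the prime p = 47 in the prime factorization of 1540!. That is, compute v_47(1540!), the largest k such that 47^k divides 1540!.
v_47(1540!) = 32

Legendre's formula: v_p(n!) = Σ_{k ≥ 1} ⌊n / p^k⌋. For p = 47, n = 1540, the terms are:
  ⌊1540/47^1⌋ = ⌊1540/47⌋ = 32
(the next term ⌊1540/47^2⌋ = 0, terminating the sum). Summing: v_47(1540!) = 32 = 32.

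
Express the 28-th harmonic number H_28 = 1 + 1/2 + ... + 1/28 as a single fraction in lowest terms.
H_28 = 315404588903/80313433200

Direct summation: H_28 = 1 + 1/2 + ... + 1/28. The least common denominator is lcm(1, ..., 28) = 80313433200; over this denominator the numerator is 80313433200 + 40156716600 + 26771144400 + 20078358300 + 16062686640 + 13385572200 + 11473347600 + 10039179150 + 8923714800 + 8031343320 + 7301221200 + 6692786100 + 6177956400 + 5736673800 + 5354228880 + 5019589575 + 4724319600 + 4461857400 + 4227022800 + 4015671660 + 3824449200 + 3650610600 + 3491888400 + 3346393050 + 3212537328 + 3088978200 + 2974571600 + 2868336900 = 315404588903, so H_28 = 315404588903/80313433200 (already in lowest terms) ≈ 3.92717. (The PNT-adjacent estimate ln(28) + γ ≈ 3.90942 matches within O(1/n).)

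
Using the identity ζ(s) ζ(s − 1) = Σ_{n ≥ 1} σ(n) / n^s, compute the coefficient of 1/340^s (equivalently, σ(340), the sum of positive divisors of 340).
σ(340) = 756

In the product (Σ m^0/m^s)(Σ k / k^s) = Σ (Σ_{d | n} d) / n^s, the coefficient of 1/n^s is σ(n) = Σ_{d | n} d. For n = 340, divisors are [1, 2, 4, 5, 10, 17, 20, 34, 68, 85, 170, 340]; summing: σ(340) = 756.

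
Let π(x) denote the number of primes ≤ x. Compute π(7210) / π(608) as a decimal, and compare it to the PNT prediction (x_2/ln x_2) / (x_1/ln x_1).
π(7210)/π(608) = 920/111 ≈ 8.2883;  PNT prediction ≈ 8.5572.

π(608) = 111 and π(7210) = 920, so π(7210)/π(608) ≈ 8.2883. The PNT-predicted ratio is (7210/ln(7210)) / (608/ln(608)) ≈ 8.5572. The two agree to within a few percent, as expected.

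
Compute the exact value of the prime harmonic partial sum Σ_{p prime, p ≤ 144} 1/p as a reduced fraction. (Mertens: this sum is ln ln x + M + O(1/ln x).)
Σ 1/p = 18825509850919239131453102166593625244431364344421618363/10014646650599190067509233131649940057366334653200433090

π(144) = 34, so the primes ≤ 144 are [2, 3, 5, 7, 11, 13, 17, 19, 23, 29, 31, 37, 41, 43, 47, 53, 59, 61, 67, 71, 73, 79, 83, 89, 97, 101, 103, 107, 109, 113, 127, 131, 137, 139]. Summing 1/p over these primes: 18825509850919239131453102166593625244431364344421618363/10014646650599190067509233131649940057366334653200433090 ≈ 1.8798. Mertens estimate ln ln(144) + 0.2615 ≈ 1.8649.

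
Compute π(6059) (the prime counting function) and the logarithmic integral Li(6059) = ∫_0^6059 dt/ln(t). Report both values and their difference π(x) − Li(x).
π(6059) = 790;  Li(6059) ≈ 807.19;  π(x) − Li(x) ≈ -17.19.

Direct count of primes ≤ 6059 gives π(6059) = 790. Numerical evaluation of the logarithmic integral gives Li(6059) ≈ 807.19. The difference π(x) − Li(x) ≈ -17.19 is typically negative for small/moderate x (Li(x) overestimates), though Littlewood's theorem shows this sign changes infinitely often.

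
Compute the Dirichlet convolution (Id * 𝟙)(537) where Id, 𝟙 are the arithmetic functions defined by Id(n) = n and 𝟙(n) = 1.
(Id * 𝟙)(537) = 720

Divisors of 537: [1, 3, 179, 537]. For each d | 537:
  d = 1: Id(1) · 𝟙(537/1) = 1 · 1 = 1
  d = 3: Id(3) · 𝟙(537/3) = 3 · 1 = 3
  d = 179: Id(179) · 𝟙(537/179) = 179 · 1 = 179
  d = 537: Id(537) · 𝟙(537/537) = 537 · 1 = 537
Summing: (Id * 𝟙)(537) = 1 + 3 + 179 + 537 = 720.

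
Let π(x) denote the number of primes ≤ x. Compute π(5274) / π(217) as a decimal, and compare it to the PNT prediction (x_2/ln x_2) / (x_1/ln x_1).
π(5274)/π(217) = 699/47 ≈ 14.8723;  PNT prediction ≈ 15.2562.

π(217) = 47 and π(5274) = 699, so π(5274)/π(217) ≈ 14.8723. The PNT-predicted ratio is (5274/ln(5274)) / (217/ln(217)) ≈ 15.2562. The two agree to within a few percent, as expected.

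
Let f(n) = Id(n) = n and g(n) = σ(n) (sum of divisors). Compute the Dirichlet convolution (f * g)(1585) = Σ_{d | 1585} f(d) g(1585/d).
(Id * σ)(1585) = 6985

Divisors of 1585: [1, 5, 317, 1585]. For each d | 1585:
  d = 1: Id(1) · σ(1585/1) = 1 · 1908 = 1908
  d = 5: Id(5) · σ(1585/5) = 5 · 318 = 1590
  d = 317: Id(317) · σ(1585/317) = 317 · 6 = 1902
  d = 1585: Id(1585) · σ(1585/1585) = 1585 · 1 = 1585
Summing: (Id * σ)(1585) = 1908 + 1590 + 1902 + 1585 = 6985.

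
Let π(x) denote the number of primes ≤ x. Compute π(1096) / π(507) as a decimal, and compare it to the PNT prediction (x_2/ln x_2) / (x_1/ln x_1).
π(1096)/π(507) = 183/96 ≈ 1.9062;  PNT prediction ≈ 1.9236.

π(507) = 96 and π(1096) = 183, so π(1096)/π(507) ≈ 1.9062. The PNT-predicted ratio is (1096/ln(1096)) / (507/ln(507)) ≈ 1.9236. The two agree to within a few percent, as expected.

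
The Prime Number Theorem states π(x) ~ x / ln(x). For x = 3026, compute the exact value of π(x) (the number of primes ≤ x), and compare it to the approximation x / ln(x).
π(3026) = 434;  x/ln(x) ≈ 377.54;  relative error ≈ 13.01%.

Directly count primes up to 3026: π(3026) = 434. The PNT approximation gives 3026/ln(3026) ≈ 3026/8.01500 ≈ 377.54. Relative error (π(x) − x/ln(x)) / π(x) ≈ 13.01%; the approximation is known to undercount slightly (Li(x) is a better estimate).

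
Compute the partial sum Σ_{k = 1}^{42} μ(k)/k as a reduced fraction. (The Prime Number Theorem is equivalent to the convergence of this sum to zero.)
Σ μ(k)/k = 347318490451/152125131763605

Values of μ(k) for 1 ≤ k ≤ 42: μ(1) = 1, μ(2) = -1, μ(3) = -1, μ(5) = -1, μ(6) = 1, μ(7) = -1, μ(10) = 1, μ(11) = -1, μ(13) = -1, μ(14) = 1, μ(15) = 1, μ(17) = -1, μ(19) = -1, μ(21) = 1, μ(22) = 1, μ(23) = -1, μ(26) = 1, μ(29) = -1, μ(30) = -1, μ(31) = -1, μ(33) = 1, μ(34) = 1, μ(35) = 1, μ(37) = -1, μ(38) = 1, μ(39) = 1, μ(41) = -1, μ(42) = -1, with μ = 0 on non-squarefree integers. Summing μ(k)/k for k where μ(k) ≠ 0 gives 347318490451/152125131763605 ≈ 0.0023. (PNT ⟺ this sum → 0 as n → ∞.)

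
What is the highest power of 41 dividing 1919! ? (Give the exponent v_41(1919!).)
v_41(1919!) = 47

Legendre's formula: v_p(n!) = Σ_{k ≥ 1} ⌊n / p^k⌋. For p = 41, n = 1919, the terms are:
  ⌊1919/41^1⌋ = ⌊1919/41⌋ = 46
  ⌊1919/41^2⌋ = ⌊1919/1681⌋ = 1
(the next term ⌊1919/41^3⌋ = 0, terminating the sum). Summing: v_41(1919!) = 46 + 1 = 47.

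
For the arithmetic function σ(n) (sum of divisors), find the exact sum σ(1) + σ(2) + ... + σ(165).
Σ_{n ≤ 165} σ(n) = 22455

Compute σ(n) for each 1 ≤ n ≤ 165: σ(1) = 1, σ(2) = 3, σ(3) = 4, σ(4) = 7, σ(5) = 6, σ(6) = 12, σ(7) = 8, σ(8) = 15, σ(9) = 13, σ(10) = 18, σ(11) = 12, σ(12) = 28, σ(13) = 14, σ(14) = 24, σ(15) = 24, σ(16) = 31, σ(17) = 18, σ(18) = 39, σ(19) = 20, σ(20) = 42, σ(21) = 32, σ(22) = 36, σ(23) = 24, σ(24) = 60, σ(25) = 31, σ(26) = 42, σ(27) = 40, σ(28) = 56, σ(29) = 30, σ(30) = 72, σ(31) = 32, σ(32) = 63, σ(33) = 48, σ(34) = 54, σ(35) = 48, σ(36) = 91, σ(37) = 38, σ(38) = 60, σ(39) = 56, σ(40) = 90, σ(41) = 42, σ(42) = 96, σ(43) = 44, σ(44) = 84, σ(45) = 78, σ(46) = 72, σ(47) = 48, σ(48) = 124, σ(49) = 57, σ(50) = 93, σ(51) = 72, σ(52) = 98, σ(53) = 54, σ(54) = 120, σ(55) = 72, σ(56) = 120, σ(57) = 80, σ(58) = 90, σ(59) = 60, σ(60) = 168, σ(61) = 62, σ(62) = 96, σ(63) = 104, σ(64) = 127, σ(65) = 84, σ(66) = 144, σ(67) = 68, σ(68) = 126, σ(69) = 96, σ(70) = 144, σ(71) = 72, σ(72) = 195, σ(73) = 74, σ(74) = 114, σ(75) = 124, σ(76) = 140, σ(77) = 96, σ(78) = 168, σ(79) = 80, σ(80) = 186, σ(81) = 121, σ(82) = 126, σ(83) = 84, σ(84) = 224, σ(85) = 108, σ(86) = 132, σ(87) = 120, σ(88) = 180, σ(89) = 90, σ(90) = 234, σ(91) = 112, σ(92) = 168, σ(93) = 128, σ(94) = 144, σ(95) = 120, σ(96) = 252, σ(97) = 98, σ(98) = 171, σ(99) = 156, σ(100) = 217, σ(101) = 102, σ(102) = 216, σ(103) = 104, σ(104) = 210, σ(105) = 192, σ(106) = 162, σ(107) = 108, σ(108) = 280, σ(109) = 110, σ(110) = 216, σ(111) = 152, σ(112) = 248, σ(113) = 114, σ(114) = 240, σ(115) = 144, σ(116) = 210, σ(117) = 182, σ(118) = 180, σ(119) = 144, σ(120) = 360, σ(121) = 133, σ(122) = 186, σ(123) = 168, σ(124) = 224, σ(125) = 156, σ(126) = 312, σ(127) = 128, σ(128) = 255, σ(129) = 176, σ(130) = 252, σ(131) = 132, σ(132) = 336, σ(133) = 160, σ(134) = 204, σ(135) = 240, σ(136) = 270, σ(137) = 138, σ(138) = 288, σ(139) = 140, σ(140) = 336, σ(141) = 192, σ(142) = 216, σ(143) = 168, σ(144) = 403, σ(145) = 180, σ(146) = 222, σ(147) = 228, σ(148) = 266, σ(149) = 150, σ(150) = 372, σ(151) = 152, σ(152) = 300, σ(153) = 234, σ(154) = 288, σ(155) = 192, σ(156) = 392, σ(157) = 158, σ(158) = 240, σ(159) = 216, σ(160) = 378, σ(161) = 192, σ(162) = 363, σ(163) = 164, σ(164) = 294, σ(165) = 288. Summing all 165 values: 22455. (Average order: Σ_{n ≤ x} σ(n) ~ (π²/12) x². For x = 165, (π²/12)·165² ≈ 22391.66.)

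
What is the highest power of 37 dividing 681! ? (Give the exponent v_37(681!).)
v_37(681!) = 18

Legendre's formula: v_p(n!) = Σ_{k ≥ 1} ⌊n / p^k⌋. For p = 37, n = 681, the terms are:
  ⌊681/37^1⌋ = ⌊681/37⌋ = 18
(the next term ⌊681/37^2⌋ = 0, terminating the sum). Summing: v_37(681!) = 18 = 18.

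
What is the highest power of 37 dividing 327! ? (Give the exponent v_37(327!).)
v_37(327!) = 8

Legendre's formula: v_p(n!) = Σ_{k ≥ 1} ⌊n / p^k⌋. For p = 37, n = 327, the terms are:
  ⌊327/37^1⌋ = ⌊327/37⌋ = 8
(the next term ⌊327/37^2⌋ = 0, terminating the sum). Summing: v_37(327!) = 8 = 8.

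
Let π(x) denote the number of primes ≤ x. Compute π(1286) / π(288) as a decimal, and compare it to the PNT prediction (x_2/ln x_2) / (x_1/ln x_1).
π(1286)/π(288) = 208/61 ≈ 3.4098;  PNT prediction ≈ 3.5320.

π(288) = 61 and π(1286) = 208, so π(1286)/π(288) ≈ 3.4098. The PNT-predicted ratio is (1286/ln(1286)) / (288/ln(288)) ≈ 3.5320. The two agree to within a few percent, as expected.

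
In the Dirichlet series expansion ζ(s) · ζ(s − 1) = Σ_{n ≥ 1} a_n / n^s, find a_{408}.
σ(408) = 1080

In the product (Σ m^0/m^s)(Σ k / k^s) = Σ (Σ_{d | n} d) / n^s, the coefficient of 1/n^s is σ(n) = Σ_{d | n} d. For n = 408, divisors are [1, 2, 3, 4, 6, 8, 12, 17, 24, 34, 51, 68, 102, 136, 204, 408]; summing: σ(408) = 1080.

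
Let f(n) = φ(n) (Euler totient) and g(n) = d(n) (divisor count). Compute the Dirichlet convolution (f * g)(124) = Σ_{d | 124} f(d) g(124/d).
(φ * d)(124) = 224

Divisors of 124: [1, 2, 4, 31, 62, 124]. For each d | 124:
  d = 1: φ(1) · d(124/1) = 1 · 6 = 6
  d = 2: φ(2) · d(124/2) = 1 · 4 = 4
  d = 4: φ(4) · d(124/4) = 2 · 2 = 4
  d = 31: φ(31) · d(124/31) = 30 · 3 = 90
  d = 62: φ(62) · d(124/62) = 30 · 2 = 60
  d = 124: φ(124) · d(124/124) = 60 · 1 = 60
Summing: (φ * d)(124) = 6 + 4 + 4 + 90 + 60 + 60 = 224.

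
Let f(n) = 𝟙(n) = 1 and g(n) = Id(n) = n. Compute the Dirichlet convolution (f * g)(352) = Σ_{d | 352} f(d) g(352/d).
(𝟙 * Id)(352) = 756

Divisors of 352: [1, 2, 4, 8, 11, 16, 22, 32, 44, 88, 176, 352]. For each d | 352:
  d = 1: 𝟙(1) · Id(352/1) = 1 · 352 = 352
  d = 2: 𝟙(2) · Id(352/2) = 1 · 176 = 176
  d = 4: 𝟙(4) · Id(352/4) = 1 · 88 = 88
  d = 8: 𝟙(8) · Id(352/8) = 1 · 44 = 44
  d = 11: 𝟙(11) · Id(352/11) = 1 · 32 = 32
  d = 16: 𝟙(16) · Id(352/16) = 1 · 22 = 22
  d = 22: 𝟙(22) · Id(352/22) = 1 · 16 = 16
  d = 32: 𝟙(32) · Id(352/32) = 1 · 11 = 11
  d = 44: 𝟙(44) · Id(352/44) = 1 · 8 = 8
  d = 88: 𝟙(88) · Id(352/88) = 1 · 4 = 4
  d = 176: 𝟙(176) · Id(352/176) = 1 · 2 = 2
  d = 352: 𝟙(352) · Id(352/352) = 1 · 1 = 1
Summing: (𝟙 * Id)(352) = 352 + 176 + 88 + 44 + 32 + 22 + 16 + 11 + 8 + 4 + 2 + 1 = 756.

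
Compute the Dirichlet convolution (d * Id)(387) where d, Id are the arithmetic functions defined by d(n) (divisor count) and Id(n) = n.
(d * Id)(387) = 810

Divisors of 387: [1, 3, 9, 43, 129, 387]. For each d | 387:
  d = 1: d(1) · Id(387/1) = 1 · 387 = 387
  d = 3: d(3) · Id(387/3) = 2 · 129 = 258
  d = 9: d(9) · Id(387/9) = 3 · 43 = 129
  d = 43: d(43) · Id(387/43) = 2 · 9 = 18
  d = 129: d(129) · Id(387/129) = 4 · 3 = 12
  d = 387: d(387) · Id(387/387) = 6 · 1 = 6
Summing: (d * Id)(387) = 387 + 258 + 129 + 18 + 12 + 6 = 810.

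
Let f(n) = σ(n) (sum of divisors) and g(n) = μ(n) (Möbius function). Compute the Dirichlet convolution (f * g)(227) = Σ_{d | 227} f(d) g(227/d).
(σ * μ)(227) = 227

Divisors of 227: [1, 227]. For each d | 227:
  d = 1: σ(1) · μ(227/1) = 1 · -1 = -1
  d = 227: σ(227) · μ(227/227) = 228 · 1 = 228
Summing: (σ * μ)(227) = -1 + 228 = 227.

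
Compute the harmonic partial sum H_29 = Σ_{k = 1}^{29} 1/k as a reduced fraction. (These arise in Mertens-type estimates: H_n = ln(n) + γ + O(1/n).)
H_29 = 9227046511387/2329089562800

Direct summation: H_29 = 1 + 1/2 + ... + 1/29. The least common denominator is lcm(1, ..., 29) = 2329089562800; over this denominator the numerator is 2329089562800 + 1164544781400 + 776363187600 + 582272390700 + 465817912560 + 388181593800 + 332727080400 + 291136195350 + 258787729200 + 232908956280 + 211735414800 + 194090796900 + 179160735600 + 166363540200 + 155272637520 + 145568097675 + 137005268400 + 129393864600 + 122583661200 + 116454478140 + 110909026800 + 105867707400 + 101264763600 + 97045398450 + 93163582512 + 89580367800 + 86262576400 + 83181770100 + 80313433200 = 9227046511387, so H_29 = 9227046511387/2329089562800 (already in lowest terms) ≈ 3.96165. (The PNT-adjacent estimate ln(29) + γ ≈ 3.94451 matches within O(1/n).)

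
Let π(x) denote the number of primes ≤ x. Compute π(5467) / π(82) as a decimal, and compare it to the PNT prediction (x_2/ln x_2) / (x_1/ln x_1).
π(5467)/π(82) = 721/22 ≈ 32.7727;  PNT prediction ≈ 34.1370.

π(82) = 22 and π(5467) = 721, so π(5467)/π(82) ≈ 32.7727. The PNT-predicted ratio is (5467/ln(5467)) / (82/ln(82)) ≈ 34.1370. The two agree to within a few percent, as expected.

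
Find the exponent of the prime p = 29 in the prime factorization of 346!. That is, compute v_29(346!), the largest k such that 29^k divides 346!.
v_29(346!) = 11

Legendre's formula: v_p(n!) = Σ_{k ≥ 1} ⌊n / p^k⌋. For p = 29, n = 346, the terms are:
  ⌊346/29^1⌋ = ⌊346/29⌋ = 11
(the next term ⌊346/29^2⌋ = 0, terminating the sum). Summing: v_29(346!) = 11 = 11.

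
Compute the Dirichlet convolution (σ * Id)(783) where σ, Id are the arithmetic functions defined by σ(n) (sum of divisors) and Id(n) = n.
(σ * Id)(783) = 8378

Divisors of 783: [1, 3, 9, 27, 29, 87, 261, 783]. For each d | 783:
  d = 1: σ(1) · Id(783/1) = 1 · 783 = 783
  d = 3: σ(3) · Id(783/3) = 4 · 261 = 1044
  d = 9: σ(9) · Id(783/9) = 13 · 87 = 1131
  d = 27: σ(27) · Id(783/27) = 40 · 29 = 1160
  d = 29: σ(29) · Id(783/29) = 30 · 27 = 810
  d = 87: σ(87) · Id(783/87) = 120 · 9 = 1080
  d = 261: σ(261) · Id(783/261) = 390 · 3 = 1170
  d = 783: σ(783) · Id(783/783) = 1200 · 1 = 1200
Summing: (σ * Id)(783) = 783 + 1044 + 1131 + 1160 + 810 + 1080 + 1170 + 1200 = 8378.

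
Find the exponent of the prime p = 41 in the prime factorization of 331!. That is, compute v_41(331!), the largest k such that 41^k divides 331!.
v_41(331!) = 8

Legendre's formula: v_p(n!) = Σ_{k ≥ 1} ⌊n / p^k⌋. For p = 41, n = 331, the terms are:
  ⌊331/41^1⌋ = ⌊331/41⌋ = 8
(the next term ⌊331/41^2⌋ = 0, terminating the sum). Summing: v_41(331!) = 8 = 8.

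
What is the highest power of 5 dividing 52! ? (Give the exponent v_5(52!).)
v_5(52!) = 12

Legendre's formula: v_p(n!) = Σ_{k ≥ 1} ⌊n / p^k⌋. For p = 5, n = 52, the terms are:
  ⌊52/5^1⌋ = ⌊52/5⌋ = 10
  ⌊52/5^2⌋ = ⌊52/25⌋ = 2
(the next term ⌊52/5^3⌋ = 0, terminating the sum). Summing: v_5(52!) = 10 + 2 = 12.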